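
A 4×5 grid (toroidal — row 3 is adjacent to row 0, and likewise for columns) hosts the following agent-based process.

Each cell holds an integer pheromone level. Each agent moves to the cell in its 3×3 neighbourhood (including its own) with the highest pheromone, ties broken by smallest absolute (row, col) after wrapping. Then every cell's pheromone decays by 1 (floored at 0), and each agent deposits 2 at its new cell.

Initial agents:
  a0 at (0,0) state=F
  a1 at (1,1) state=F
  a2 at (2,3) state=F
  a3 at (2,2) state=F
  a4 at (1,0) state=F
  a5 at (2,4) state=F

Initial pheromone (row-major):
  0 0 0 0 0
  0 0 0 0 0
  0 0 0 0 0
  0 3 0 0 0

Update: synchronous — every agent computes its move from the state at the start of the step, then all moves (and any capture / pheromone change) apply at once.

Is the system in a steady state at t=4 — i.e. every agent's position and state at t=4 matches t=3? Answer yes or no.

yes

t=1: a0@(3,1) a1@(0,0) a2@(1,2) a3@(3,1) a4@(0,0) a5@(1,0) | pheromone: 4 0 0 0 0 / 2 0 2 0 0 / 0 0 0 0 0 / 0 6 0 0 0
t=2: a0@(3,1) a1@(3,1) a2@(1,2) a3@(3,1) a4@(3,1) a5@(0,0) | pheromone: 5 0 0 0 0 / 1 0 3 0 0 / 0 0 0 0 0 / 0 13 0 0 0
t=3: a0@(3,1) a1@(3,1) a2@(1,2) a3@(3,1) a4@(3,1) a5@(3,1) | pheromone: 4 0 0 0 0 / 0 0 4 0 0 / 0 0 0 0 0 / 0 22 0 0 0
t=4: a0@(3,1) a1@(3,1) a2@(1,2) a3@(3,1) a4@(3,1) a5@(3,1) | pheromone: 3 0 0 0 0 / 0 0 5 0 0 / 0 0 0 0 0 / 0 31 0 0 0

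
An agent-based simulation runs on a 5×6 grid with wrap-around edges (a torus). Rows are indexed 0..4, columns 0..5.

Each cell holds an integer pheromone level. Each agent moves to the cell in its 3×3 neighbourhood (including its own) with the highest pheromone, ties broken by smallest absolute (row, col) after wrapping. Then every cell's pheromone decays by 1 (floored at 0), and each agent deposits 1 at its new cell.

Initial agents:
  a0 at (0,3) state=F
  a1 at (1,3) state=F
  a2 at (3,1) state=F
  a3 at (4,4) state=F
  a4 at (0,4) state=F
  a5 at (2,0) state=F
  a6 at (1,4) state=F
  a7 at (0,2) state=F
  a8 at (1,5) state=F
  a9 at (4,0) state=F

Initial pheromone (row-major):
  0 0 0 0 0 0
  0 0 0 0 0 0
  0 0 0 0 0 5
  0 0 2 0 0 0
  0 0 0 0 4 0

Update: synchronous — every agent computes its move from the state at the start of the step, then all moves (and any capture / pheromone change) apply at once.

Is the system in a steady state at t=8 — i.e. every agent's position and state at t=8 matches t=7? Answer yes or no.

t=1: a0@(4,4) a1@(0,2) a2@(3,2) a3@(4,4) a4@(4,4) a5@(2,5) a6@(2,5) a7@(0,1) a8@(2,5) a9@(0,0) | pheromone: 1 1 1 0 0 0 / 0 0 0 0 0 0 / 0 0 0 0 0 7 / 0 0 2 0 0 0 / 0 0 0 0 6 0
t=2: a0@(4,4) a1@(0,1) a2@(3,2) a3@(4,4) a4@(4,4) a5@(2,5) a6@(2,5) a7@(0,0) a8@(2,5) a9@(0,0) | pheromone: 2 1 0 0 0 0 / 0 0 0 0 0 0 / 0 0 0 0 0 9 / 0 0 2 0 0 0 / 0 0 0 0 8 0
t=3: a0@(4,4) a1@(0,0) a2@(3,2) a3@(4,4) a4@(4,4) a5@(2,5) a6@(2,5) a7@(0,0) a8@(2,5) a9@(0,0) | pheromone: 4 0 0 0 0 0 / 0 0 0 0 0 0 / 0 0 0 0 0 11 / 0 0 2 0 0 0 / 0 0 0 0 10 0
t=4: a0@(4,4) a1@(0,0) a2@(3,2) a3@(4,4) a4@(4,4) a5@(2,5) a6@(2,5) a7@(0,0) a8@(2,5) a9@(0,0) | pheromone: 6 0 0 0 0 0 / 0 0 0 0 0 0 / 0 0 0 0 0 13 / 0 0 2 0 0 0 / 0 0 0 0 12 0
t=5: a0@(4,4) a1@(0,0) a2@(3,2) a3@(4,4) a4@(4,4) a5@(2,5) a6@(2,5) a7@(0,0) a8@(2,5) a9@(0,0) | pheromone: 8 0 0 0 0 0 / 0 0 0 0 0 0 / 0 0 0 0 0 15 / 0 0 2 0 0 0 / 0 0 0 0 14 0
t=6: a0@(4,4) a1@(0,0) a2@(3,2) a3@(4,4) a4@(4,4) a5@(2,5) a6@(2,5) a7@(0,0) a8@(2,5) a9@(0,0) | pheromone: 10 0 0 0 0 0 / 0 0 0 0 0 0 / 0 0 0 0 0 17 / 0 0 2 0 0 0 / 0 0 0 0 16 0
t=7: a0@(4,4) a1@(0,0) a2@(3,2) a3@(4,4) a4@(4,4) a5@(2,5) a6@(2,5) a7@(0,0) a8@(2,5) a9@(0,0) | pheromone: 12 0 0 0 0 0 / 0 0 0 0 0 0 / 0 0 0 0 0 19 / 0 0 2 0 0 0 / 0 0 0 0 18 0
t=8: a0@(4,4) a1@(0,0) a2@(3,2) a3@(4,4) a4@(4,4) a5@(2,5) a6@(2,5) a7@(0,0) a8@(2,5) a9@(0,0) | pheromone: 14 0 0 0 0 0 / 0 0 0 0 0 0 / 0 0 0 0 0 21 / 0 0 2 0 0 0 / 0 0 0 0 20 0

yes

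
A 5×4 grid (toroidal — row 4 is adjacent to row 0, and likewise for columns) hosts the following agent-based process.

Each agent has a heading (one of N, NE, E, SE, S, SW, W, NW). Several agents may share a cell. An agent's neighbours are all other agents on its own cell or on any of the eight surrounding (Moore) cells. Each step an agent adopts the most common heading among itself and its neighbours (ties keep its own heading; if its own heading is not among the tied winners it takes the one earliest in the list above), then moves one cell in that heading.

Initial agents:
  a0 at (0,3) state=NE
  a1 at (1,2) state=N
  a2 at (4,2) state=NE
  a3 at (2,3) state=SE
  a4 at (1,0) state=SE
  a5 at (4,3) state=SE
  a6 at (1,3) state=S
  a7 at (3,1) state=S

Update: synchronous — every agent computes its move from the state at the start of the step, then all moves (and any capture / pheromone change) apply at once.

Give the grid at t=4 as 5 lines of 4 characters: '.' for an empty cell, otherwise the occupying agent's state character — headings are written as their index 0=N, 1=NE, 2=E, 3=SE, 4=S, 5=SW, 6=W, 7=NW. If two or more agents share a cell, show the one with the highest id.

t=1: a0@(4,0):NE a1@(0,2):N a2@(3,3):NE a3@(3,0):SE a4@(2,1):SE a5@(3,0):NE a6@(2,0):SE a7@(4,1):S
t=2: a0@(3,1):NE a1@(4,2):N a2@(2,0):NE a3@(4,1):SE a4@(3,2):SE a5@(2,1):NE a6@(3,1):SE a7@(3,2):NE
t=3: a0@(2,2):NE a1@(0,3):SE a2@(1,1):NE a3@(0,2):SE a4@(4,3):SE a5@(1,2):NE a6@(2,2):NE a7@(2,3):NE
t=4: a0@(1,3):NE a1@(1,0):SE a2@(0,2):NE a3@(1,3):SE a4@(0,0):SE a5@(0,3):NE a6@(1,3):NE a7@(1,0):NE

3.11
1..1
....
....
....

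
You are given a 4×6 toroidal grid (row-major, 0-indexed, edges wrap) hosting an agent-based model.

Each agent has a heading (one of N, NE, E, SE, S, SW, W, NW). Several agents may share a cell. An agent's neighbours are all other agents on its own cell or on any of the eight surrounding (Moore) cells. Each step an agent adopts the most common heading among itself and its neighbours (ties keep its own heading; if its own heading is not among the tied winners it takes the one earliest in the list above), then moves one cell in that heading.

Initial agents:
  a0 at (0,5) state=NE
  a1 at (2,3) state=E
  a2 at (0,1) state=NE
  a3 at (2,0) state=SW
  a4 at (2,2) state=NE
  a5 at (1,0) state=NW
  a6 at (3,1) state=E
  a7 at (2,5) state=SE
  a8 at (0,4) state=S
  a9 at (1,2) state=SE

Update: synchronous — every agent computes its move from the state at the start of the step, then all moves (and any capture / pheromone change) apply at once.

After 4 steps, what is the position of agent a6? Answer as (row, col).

t=1: a0@(3,0):NE a1@(2,4):E a2@(3,2):NE a3@(3,5):SW a4@(2,3):E a5@(0,1):NE a6@(2,2):NE a7@(3,0):SE a8@(1,4):S a9@(0,3):NE
t=2: a0@(2,1):NE a1@(2,5):E a2@(2,3):NE a3@(0,4):SW a4@(2,4):E a5@(3,2):NE a6@(1,3):NE a7@(2,1):NE a8@(1,5):E a9@(3,4):NE
t=3: a0@(1,2):NE a1@(2,0):E a2@(1,4):NE a3@(3,5):NE a4@(2,5):E a5@(2,3):NE a6@(0,4):NE a7@(1,2):NE a8@(1,0):E a9@(2,5):NE
t=4: a0@(0,3):NE a1@(2,1):E a2@(0,5):NE a3@(2,0):NE a4@(2,0):E a5@(1,4):NE a6@(3,5):NE a7@(0,3):NE a8@(1,1):E a9@(1,0):NE

(3, 5)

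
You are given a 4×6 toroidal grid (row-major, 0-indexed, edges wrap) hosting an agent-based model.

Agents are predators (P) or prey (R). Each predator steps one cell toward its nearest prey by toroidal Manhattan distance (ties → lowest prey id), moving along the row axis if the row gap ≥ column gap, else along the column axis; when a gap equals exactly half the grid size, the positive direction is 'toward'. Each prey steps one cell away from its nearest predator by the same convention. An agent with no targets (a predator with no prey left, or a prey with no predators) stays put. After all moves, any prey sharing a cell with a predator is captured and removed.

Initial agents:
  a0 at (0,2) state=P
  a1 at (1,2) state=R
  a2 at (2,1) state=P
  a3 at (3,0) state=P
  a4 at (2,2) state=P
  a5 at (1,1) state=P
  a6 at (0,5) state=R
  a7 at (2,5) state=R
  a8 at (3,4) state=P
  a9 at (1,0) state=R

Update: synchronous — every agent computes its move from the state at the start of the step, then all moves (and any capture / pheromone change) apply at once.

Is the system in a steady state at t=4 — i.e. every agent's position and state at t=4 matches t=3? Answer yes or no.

no

t=1: a0@(1,2):P a1@(2,2):R a2@(1,1):P a3@(0,0):P a4@(1,2):P a5@(1,2):P a6@(1,5):R a7@(2,4):R a8@(0,4):P a9@(1,5):R
t=2: a0@(2,2):P a1@(3,2):R a2@(2,1):P a3@(1,0):P a4@(2,2):P a5@(2,2):P a8@(1,4):P
t=3: a0@(3,2):P a1@(0,2):R a2@(3,1):P a3@(2,0):P a4@(3,2):P a5@(3,2):P a8@(2,4):P
t=4: a0@(0,2):P a1@(1,2):R a2@(0,1):P a3@(3,0):P a4@(0,2):P a5@(0,2):P a8@(3,4):P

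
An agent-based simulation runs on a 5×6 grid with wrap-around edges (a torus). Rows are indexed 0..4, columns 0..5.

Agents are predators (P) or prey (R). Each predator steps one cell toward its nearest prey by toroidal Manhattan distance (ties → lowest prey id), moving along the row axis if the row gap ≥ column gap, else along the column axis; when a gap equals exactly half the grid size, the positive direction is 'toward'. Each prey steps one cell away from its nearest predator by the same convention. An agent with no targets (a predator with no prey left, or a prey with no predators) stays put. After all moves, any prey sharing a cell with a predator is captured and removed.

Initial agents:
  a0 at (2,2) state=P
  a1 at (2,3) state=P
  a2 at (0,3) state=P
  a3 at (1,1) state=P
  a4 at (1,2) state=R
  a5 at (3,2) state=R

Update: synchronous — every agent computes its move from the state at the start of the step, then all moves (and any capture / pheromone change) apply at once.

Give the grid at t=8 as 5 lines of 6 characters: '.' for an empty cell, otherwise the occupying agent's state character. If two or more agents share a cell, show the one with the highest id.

......
......
..R...
..R...
..PP..

t=1: a0@(1,2):P a1@(1,3):P a2@(1,3):P a3@(1,2):P a4@(0,2):R a5@(4,2):R
t=2: a0@(0,2):P a1@(0,3):P a2@(0,3):P a3@(0,2):P a4@(4,2):R a5@(3,2):R
t=3: a0@(4,2):P a1@(4,3):P a2@(4,3):P a3@(4,2):P a4@(3,2):R a5@(2,2):R
t=4: a0@(3,2):P a1@(3,3):P a2@(3,3):P a3@(3,2):P a4@(2,2):R a5@(1,2):R
t=5: a0@(2,2):P a1@(2,3):P a2@(2,3):P a3@(2,2):P a4@(1,2):R a5@(0,2):R
t=6: a0@(1,2):P a1@(1,3):P a2@(1,3):P a3@(1,2):P a4@(0,2):R a5@(4,2):R
t=7: a0@(0,2):P a1@(0,3):P a2@(0,3):P a3@(0,2):P a4@(4,2):R a5@(3,2):R
t=8: a0@(4,2):P a1@(4,3):P a2@(4,3):P a3@(4,2):P a4@(3,2):R a5@(2,2):R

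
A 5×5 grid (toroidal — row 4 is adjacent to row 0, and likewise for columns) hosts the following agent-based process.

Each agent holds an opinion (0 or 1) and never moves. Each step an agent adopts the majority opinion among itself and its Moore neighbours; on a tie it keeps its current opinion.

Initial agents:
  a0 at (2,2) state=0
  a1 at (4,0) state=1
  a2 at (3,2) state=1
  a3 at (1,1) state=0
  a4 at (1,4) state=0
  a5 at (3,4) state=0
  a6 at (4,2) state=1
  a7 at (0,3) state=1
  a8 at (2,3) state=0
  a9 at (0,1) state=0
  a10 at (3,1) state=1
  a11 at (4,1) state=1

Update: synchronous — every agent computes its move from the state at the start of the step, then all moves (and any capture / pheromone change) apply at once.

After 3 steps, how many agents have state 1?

t=1: a0@(2,2):0 a1@(4,0):1 a2@(3,2):1 a3@(1,1):0 a4@(1,4):0 a5@(3,4):0 a6@(4,2):1 a7@(0,3):1 a8@(2,3):0 a9@(0,1):1 a10@(3,1):1 a11@(4,1):1
t=2: (unchanged — steady state)

7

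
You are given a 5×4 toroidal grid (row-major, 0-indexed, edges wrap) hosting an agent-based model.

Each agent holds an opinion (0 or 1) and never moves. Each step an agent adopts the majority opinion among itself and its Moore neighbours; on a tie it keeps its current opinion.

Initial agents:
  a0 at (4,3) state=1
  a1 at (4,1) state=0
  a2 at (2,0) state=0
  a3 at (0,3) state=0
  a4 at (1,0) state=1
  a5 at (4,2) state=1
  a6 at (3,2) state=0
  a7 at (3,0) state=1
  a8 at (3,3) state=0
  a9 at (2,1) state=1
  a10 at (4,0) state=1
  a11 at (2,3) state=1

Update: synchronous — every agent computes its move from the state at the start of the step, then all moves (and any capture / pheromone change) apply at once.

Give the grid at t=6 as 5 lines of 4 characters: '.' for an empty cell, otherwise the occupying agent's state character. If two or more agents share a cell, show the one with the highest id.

...1
1...
11.1
1.11
1111

t=1: a0@(4,3):1 a1@(4,1):1 a2@(2,0):1 a3@(0,3):1 a4@(1,0):1 a5@(4,2):0 a6@(3,2):1 a7@(3,0):1 a8@(3,3):1 a9@(2,1):1 a10@(4,0):1 a11@(2,3):1
t=2: a0@(4,3):1 a1@(4,1):1 a2@(2,0):1 a3@(0,3):1 a4@(1,0):1 a5@(4,2):1 a6@(3,2):1 a7@(3,0):1 a8@(3,3):1 a9@(2,1):1 a10@(4,0):1 a11@(2,3):1
t=3: (unchanged — steady state)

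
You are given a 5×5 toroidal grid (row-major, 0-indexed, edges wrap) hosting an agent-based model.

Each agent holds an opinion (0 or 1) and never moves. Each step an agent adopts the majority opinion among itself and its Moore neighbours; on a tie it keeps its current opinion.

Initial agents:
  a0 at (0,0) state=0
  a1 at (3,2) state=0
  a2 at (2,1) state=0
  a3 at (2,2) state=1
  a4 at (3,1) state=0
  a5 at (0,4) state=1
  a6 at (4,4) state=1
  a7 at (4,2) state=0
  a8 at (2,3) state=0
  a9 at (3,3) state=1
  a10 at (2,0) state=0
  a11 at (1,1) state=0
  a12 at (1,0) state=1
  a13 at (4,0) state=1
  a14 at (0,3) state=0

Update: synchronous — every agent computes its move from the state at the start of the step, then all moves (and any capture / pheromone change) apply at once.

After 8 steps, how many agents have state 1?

4

t=1: a0@(0,0):1 a1@(3,2):0 a2@(2,1):0 a3@(2,2):0 a4@(3,1):0 a5@(0,4):1 a6@(4,4):1 a7@(4,2):0 a8@(2,3):0 a9@(3,3):1 a10@(2,0):0 a11@(1,1):0 a12@(1,0):0 a13@(4,0):1 a14@(0,3):0
t=2: a0@(0,0):1 a1@(3,2):0 a2@(2,1):0 a3@(2,2):0 a4@(3,1):0 a5@(0,4):1 a6@(4,4):1 a7@(4,2):0 a8@(2,3):0 a9@(3,3):0 a10@(2,0):0 a11@(1,1):0 a12@(1,0):0 a13@(4,0):1 a14@(0,3):0
t=3: (unchanged — steady state)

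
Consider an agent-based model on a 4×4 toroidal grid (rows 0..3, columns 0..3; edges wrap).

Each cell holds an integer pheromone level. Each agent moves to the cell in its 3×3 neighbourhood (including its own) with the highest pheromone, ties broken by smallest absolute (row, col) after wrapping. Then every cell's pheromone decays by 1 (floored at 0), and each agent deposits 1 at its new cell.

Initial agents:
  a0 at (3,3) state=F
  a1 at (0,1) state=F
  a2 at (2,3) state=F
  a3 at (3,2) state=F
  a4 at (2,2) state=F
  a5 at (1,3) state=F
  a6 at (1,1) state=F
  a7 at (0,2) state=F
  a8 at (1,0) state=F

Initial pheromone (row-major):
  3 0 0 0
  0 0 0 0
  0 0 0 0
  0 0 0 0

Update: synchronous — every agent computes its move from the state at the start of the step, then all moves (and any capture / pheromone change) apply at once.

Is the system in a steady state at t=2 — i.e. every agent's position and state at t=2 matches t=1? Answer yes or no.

no

t=1: a0@(0,0) a1@(0,0) a2@(1,0) a3@(0,1) a4@(1,1) a5@(0,0) a6@(0,0) a7@(0,1) a8@(0,0) | pheromone: 7 2 0 0 / 1 1 0 0 / 0 0 0 0 / 0 0 0 0
t=2: a0@(0,0) a1@(0,0) a2@(0,0) a3@(0,0) a4@(0,0) a5@(0,0) a6@(0,0) a7@(0,0) a8@(0,0) | pheromone: 15 1 0 0 / 0 0 0 0 / 0 0 0 0 / 0 0 0 0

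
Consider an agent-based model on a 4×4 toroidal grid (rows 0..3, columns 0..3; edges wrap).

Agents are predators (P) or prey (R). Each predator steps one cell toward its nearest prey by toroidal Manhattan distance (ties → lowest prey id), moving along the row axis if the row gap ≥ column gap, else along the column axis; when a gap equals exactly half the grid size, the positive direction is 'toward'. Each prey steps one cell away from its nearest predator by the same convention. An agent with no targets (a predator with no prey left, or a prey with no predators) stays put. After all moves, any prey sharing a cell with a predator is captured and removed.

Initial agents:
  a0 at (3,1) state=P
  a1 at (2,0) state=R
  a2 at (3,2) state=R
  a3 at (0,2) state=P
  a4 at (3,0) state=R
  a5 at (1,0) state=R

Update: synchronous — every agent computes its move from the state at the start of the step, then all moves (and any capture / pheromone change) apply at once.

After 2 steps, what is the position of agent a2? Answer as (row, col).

(3, 0)

t=1: a0@(3,2):P a1@(1,0):R a2@(3,3):R a3@(3,2):P a4@(3,3):R a5@(0,0):R
t=2: a0@(3,3):P a1@(0,0):R a2@(3,0):R a3@(3,3):P a4@(3,0):R a5@(0,3):R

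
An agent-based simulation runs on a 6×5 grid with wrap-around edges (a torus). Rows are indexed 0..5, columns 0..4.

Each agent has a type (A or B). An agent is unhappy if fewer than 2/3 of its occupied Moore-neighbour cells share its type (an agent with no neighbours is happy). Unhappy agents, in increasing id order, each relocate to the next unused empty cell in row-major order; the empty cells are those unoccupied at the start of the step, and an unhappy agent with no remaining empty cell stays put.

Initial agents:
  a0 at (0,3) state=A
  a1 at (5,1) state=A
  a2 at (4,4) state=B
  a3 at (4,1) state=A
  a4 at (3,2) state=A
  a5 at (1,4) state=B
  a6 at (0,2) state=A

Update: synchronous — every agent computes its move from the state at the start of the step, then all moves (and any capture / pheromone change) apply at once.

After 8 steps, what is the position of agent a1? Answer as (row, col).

t=1: a0@(0,0):A a1@(5,1):A a2@(4,4):B a3@(4,1):A a4@(3,2):A a5@(0,1):B a6@(0,2):A
t=2: a0@(0,3):A a1@(5,1):A a2@(4,4):B a3@(4,1):A a4@(3,2):A a5@(0,4):B a6@(1,0):A
t=3: a0@(0,0):A a1@(5,1):A a2@(4,4):B a3@(4,1):A a4@(3,2):A a5@(0,1):B a6@(0,2):A
t=4: a0@(0,3):A a1@(5,1):A a2@(4,4):B a3@(4,1):A a4@(3,2):A a5@(0,4):B a6@(1,0):A
t=5: a0@(0,0):A a1@(5,1):A a2@(4,4):B a3@(4,1):A a4@(3,2):A a5@(0,1):B a6@(0,2):A
t=6: a0@(0,3):A a1@(5,1):A a2@(4,4):B a3@(4,1):A a4@(3,2):A a5@(0,4):B a6@(1,0):A
t=7: a0@(0,0):A a1@(5,1):A a2@(4,4):B a3@(4,1):A a4@(3,2):A a5@(0,1):B a6@(0,2):A
t=8: a0@(0,3):A a1@(5,1):A a2@(4,4):B a3@(4,1):A a4@(3,2):A a5@(0,4):B a6@(1,0):A

(5, 1)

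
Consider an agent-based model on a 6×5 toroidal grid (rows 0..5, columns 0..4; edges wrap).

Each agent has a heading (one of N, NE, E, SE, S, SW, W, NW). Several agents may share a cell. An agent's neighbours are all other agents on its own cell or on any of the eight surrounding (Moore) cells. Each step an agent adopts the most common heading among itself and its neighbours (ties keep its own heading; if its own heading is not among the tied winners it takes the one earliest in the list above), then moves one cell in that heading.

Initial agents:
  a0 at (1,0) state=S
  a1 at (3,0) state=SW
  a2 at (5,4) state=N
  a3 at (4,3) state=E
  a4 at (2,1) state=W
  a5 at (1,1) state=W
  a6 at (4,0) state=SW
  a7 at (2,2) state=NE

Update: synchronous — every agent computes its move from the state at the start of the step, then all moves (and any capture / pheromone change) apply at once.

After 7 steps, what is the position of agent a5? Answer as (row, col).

t=1: a0@(1,4):W a1@(4,4):SW a2@(4,4):N a3@(4,4):E a4@(2,0):W a5@(1,0):W a6@(5,4):SW a7@(2,1):W
t=2: a0@(1,3):W a1@(5,3):SW a2@(5,3):SW a3@(5,3):SW a4@(2,4):W a5@(1,4):W a6@(0,3):SW a7@(2,0):W
t=3: a0@(1,2):W a1@(0,2):SW a2@(0,2):SW a3@(0,2):SW a4@(2,3):W a5@(1,3):W a6@(1,2):SW a7@(2,4):W
t=4: a0@(2,1):SW a1@(1,1):SW a2@(1,1):SW a3@(1,1):SW a4@(2,2):W a5@(1,2):W a6@(2,1):SW a7@(2,3):W
t=5: a0@(3,0):SW a1@(2,0):SW a2@(2,0):SW a3@(2,0):SW a4@(3,1):SW a5@(2,1):SW a6@(3,0):SW a7@(2,2):W
t=6: a0@(4,4):SW a1@(3,4):SW a2@(3,4):SW a3@(3,4):SW a4@(4,0):SW a5@(3,0):SW a6@(4,4):SW a7@(3,1):SW
t=7: a0@(5,3):SW a1@(4,3):SW a2@(4,3):SW a3@(4,3):SW a4@(5,4):SW a5@(4,4):SW a6@(5,3):SW a7@(4,0):SW

(4, 4)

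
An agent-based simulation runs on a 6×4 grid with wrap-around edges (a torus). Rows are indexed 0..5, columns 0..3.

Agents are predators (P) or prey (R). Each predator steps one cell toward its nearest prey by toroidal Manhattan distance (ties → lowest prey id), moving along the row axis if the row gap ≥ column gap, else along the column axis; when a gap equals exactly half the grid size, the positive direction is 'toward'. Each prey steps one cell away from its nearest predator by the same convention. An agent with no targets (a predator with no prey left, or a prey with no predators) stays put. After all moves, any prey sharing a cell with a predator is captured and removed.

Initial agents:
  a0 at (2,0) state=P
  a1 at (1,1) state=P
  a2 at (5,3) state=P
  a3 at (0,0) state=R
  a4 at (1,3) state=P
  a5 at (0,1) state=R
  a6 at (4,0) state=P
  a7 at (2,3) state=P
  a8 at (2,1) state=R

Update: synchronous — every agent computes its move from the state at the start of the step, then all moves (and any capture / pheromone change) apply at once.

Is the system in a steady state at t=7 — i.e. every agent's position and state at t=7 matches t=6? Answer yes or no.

yes

t=1: a0@(2,1):P a1@(0,1):P a2@(0,3):P a4@(0,3):P a5@(5,1):R a6@(5,0):P a7@(2,0):P a8@(2,2):R
t=2: a0@(2,2):P a1@(5,1):P a2@(0,0):P a4@(0,0):P a5@(4,1):R a6@(5,1):P a7@(2,1):P a8@(2,3):R
t=3: a0@(2,3):P a1@(4,1):P a2@(5,0):P a4@(5,0):P a6@(4,1):P a7@(3,1):P a8@(2,0):R
t=4: a0@(2,0):P a1@(3,1):P a2@(0,0):P a4@(0,0):P a6@(3,1):P a7@(2,1):P
t=5: (unchanged — steady state)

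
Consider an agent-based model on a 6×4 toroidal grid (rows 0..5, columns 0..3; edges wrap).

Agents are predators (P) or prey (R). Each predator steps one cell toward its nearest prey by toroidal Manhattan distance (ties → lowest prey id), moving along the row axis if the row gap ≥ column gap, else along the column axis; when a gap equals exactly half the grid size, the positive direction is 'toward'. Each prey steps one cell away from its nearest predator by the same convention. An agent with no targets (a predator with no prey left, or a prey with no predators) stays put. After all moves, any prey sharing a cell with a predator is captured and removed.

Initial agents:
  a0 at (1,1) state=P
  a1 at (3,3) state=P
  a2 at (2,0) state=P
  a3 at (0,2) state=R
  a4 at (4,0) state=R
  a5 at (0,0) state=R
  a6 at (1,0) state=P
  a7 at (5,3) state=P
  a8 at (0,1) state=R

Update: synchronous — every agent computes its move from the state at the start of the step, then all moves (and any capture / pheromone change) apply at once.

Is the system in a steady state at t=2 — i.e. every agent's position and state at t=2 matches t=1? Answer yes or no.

t=1: a0@(0,1):P a1@(4,3):P a2@(3,0):P a3@(5,2):R a4@(5,0):R a5@(5,0):R a6@(0,0):P a7@(0,3):P a8@(5,1):R
t=2: a0@(5,1):P a1@(5,3):P a2@(4,0):P a3@(4,2):R a6@(5,0):P a7@(5,3):P a8@(4,1):R

no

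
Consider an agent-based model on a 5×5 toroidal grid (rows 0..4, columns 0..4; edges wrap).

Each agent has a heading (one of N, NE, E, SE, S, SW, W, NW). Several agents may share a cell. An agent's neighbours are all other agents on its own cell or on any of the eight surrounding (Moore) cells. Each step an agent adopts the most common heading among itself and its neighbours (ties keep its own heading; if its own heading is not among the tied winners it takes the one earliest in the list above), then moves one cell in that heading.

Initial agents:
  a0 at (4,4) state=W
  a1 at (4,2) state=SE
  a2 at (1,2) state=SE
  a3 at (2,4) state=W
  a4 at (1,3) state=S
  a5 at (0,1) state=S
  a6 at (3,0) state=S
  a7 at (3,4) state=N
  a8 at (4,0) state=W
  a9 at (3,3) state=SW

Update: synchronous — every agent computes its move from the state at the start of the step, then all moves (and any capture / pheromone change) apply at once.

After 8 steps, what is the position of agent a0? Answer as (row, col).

t=1: a0@(4,3):W a1@(0,3):SE a2@(2,2):S a3@(3,4):S a4@(2,3):S a5@(1,2):SE a6@(3,4):W a7@(3,3):W a8@(4,4):W a9@(3,2):W
t=2: a0@(4,2):W a1@(1,4):SE a2@(3,2):S a3@(3,3):W a4@(3,3):S a5@(2,3):SE a6@(3,3):W a7@(3,2):W a8@(4,3):W a9@(3,1):W
t=3: a0@(4,1):W a1@(2,0):SE a2@(3,1):W a3@(3,2):W a4@(3,2):W a5@(2,2):W a6@(3,2):W a7@(3,1):W a8@(4,2):W a9@(3,0):W
t=4: a0@(4,0):W a1@(2,4):W a2@(3,0):W a3@(3,1):W a4@(3,1):W a5@(2,1):W a6@(3,1):W a7@(3,0):W a8@(4,1):W a9@(3,4):W
t=5: a0@(4,4):W a1@(2,3):W a2@(3,4):W a3@(3,0):W a4@(3,0):W a5@(2,0):W a6@(3,0):W a7@(3,4):W a8@(4,0):W a9@(3,3):W
t=6: a0@(4,3):W a1@(2,2):W a2@(3,3):W a3@(3,4):W a4@(3,4):W a5@(2,4):W a6@(3,4):W a7@(3,3):W a8@(4,4):W a9@(3,2):W
t=7: a0@(4,2):W a1@(2,1):W a2@(3,2):W a3@(3,3):W a4@(3,3):W a5@(2,3):W a6@(3,3):W a7@(3,2):W a8@(4,3):W a9@(3,1):W
t=8: a0@(4,1):W a1@(2,0):W a2@(3,1):W a3@(3,2):W a4@(3,2):W a5@(2,2):W a6@(3,2):W a7@(3,1):W a8@(4,2):W a9@(3,0):W

(4, 1)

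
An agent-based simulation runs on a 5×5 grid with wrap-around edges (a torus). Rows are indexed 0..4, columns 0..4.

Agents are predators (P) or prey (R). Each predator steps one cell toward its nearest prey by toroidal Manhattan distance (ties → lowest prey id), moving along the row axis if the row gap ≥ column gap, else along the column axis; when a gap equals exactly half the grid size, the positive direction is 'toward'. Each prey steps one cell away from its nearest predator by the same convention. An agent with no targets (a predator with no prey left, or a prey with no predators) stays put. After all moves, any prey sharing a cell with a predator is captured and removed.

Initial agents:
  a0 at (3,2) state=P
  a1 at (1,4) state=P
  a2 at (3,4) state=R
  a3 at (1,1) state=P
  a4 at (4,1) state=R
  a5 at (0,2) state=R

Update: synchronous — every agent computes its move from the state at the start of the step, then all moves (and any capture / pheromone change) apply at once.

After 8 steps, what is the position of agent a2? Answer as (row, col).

(3, 2)

t=1: a0@(3,3):P a1@(2,4):P a2@(3,0):R a3@(0,1):P a5@(1,2):R
t=2: a0@(3,4):P a1@(3,4):P a2@(3,1):R a3@(1,1):P a5@(2,2):R
t=3: a0@(3,0):P a1@(3,0):P a2@(3,2):R a3@(2,1):P a5@(3,2):R
t=4: a0@(3,1):P a1@(3,1):P a2@(3,3):R a3@(3,1):P a5@(3,3):R
t=5: a0@(3,2):P a1@(3,2):P a2@(3,4):R a3@(3,2):P a5@(3,4):R
t=6: a0@(3,3):P a1@(3,3):P a2@(3,0):R a3@(3,3):P a5@(3,0):R
t=7: a0@(3,4):P a1@(3,4):P a2@(3,1):R a3@(3,4):P a5@(3,1):R
t=8: a0@(3,0):P a1@(3,0):P a2@(3,2):R a3@(3,0):P a5@(3,2):R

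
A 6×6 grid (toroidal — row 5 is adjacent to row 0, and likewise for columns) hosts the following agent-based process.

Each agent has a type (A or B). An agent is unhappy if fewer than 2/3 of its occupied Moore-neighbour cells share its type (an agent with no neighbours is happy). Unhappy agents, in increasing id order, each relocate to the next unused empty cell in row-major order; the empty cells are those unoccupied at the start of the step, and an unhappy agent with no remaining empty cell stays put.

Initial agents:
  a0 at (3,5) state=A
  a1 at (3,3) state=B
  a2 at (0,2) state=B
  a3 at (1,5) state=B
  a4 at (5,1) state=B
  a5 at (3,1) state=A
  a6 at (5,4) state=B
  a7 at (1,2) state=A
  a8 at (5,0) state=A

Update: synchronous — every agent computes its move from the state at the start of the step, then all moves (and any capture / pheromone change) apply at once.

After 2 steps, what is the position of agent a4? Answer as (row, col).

(0, 1)

t=1: a0@(3,5):A a1@(3,3):B a2@(0,0):B a3@(1,5):B a4@(0,1):B a5@(3,1):A a6@(5,4):B a7@(0,3):A a8@(0,4):A
t=2: a0@(3,5):A a1@(3,3):B a2@(0,0):B a3@(0,2):B a4@(0,1):B a5@(3,1):A a6@(0,5):B a7@(1,0):A a8@(1,1):A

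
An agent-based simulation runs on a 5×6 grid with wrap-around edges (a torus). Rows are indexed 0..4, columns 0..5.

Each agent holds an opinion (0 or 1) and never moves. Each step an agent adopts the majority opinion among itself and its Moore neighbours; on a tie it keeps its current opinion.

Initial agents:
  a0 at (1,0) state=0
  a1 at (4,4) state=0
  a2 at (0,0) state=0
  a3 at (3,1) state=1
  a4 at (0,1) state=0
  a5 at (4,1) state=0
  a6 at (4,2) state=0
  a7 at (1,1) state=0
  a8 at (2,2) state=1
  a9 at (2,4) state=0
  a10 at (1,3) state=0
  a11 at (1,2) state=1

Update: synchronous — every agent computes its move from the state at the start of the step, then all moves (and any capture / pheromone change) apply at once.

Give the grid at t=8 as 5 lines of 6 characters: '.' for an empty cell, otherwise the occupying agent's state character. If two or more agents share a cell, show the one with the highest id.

00....
0000..
..0.0.
.0....
.00.0.

t=1: a0@(1,0):0 a1@(4,4):0 a2@(0,0):0 a3@(3,1):1 a4@(0,1):0 a5@(4,1):0 a6@(4,2):0 a7@(1,1):0 a8@(2,2):1 a9@(2,4):0 a10@(1,3):0 a11@(1,2):0
t=2: a0@(1,0):0 a1@(4,4):0 a2@(0,0):0 a3@(3,1):1 a4@(0,1):0 a5@(4,1):0 a6@(4,2):0 a7@(1,1):0 a8@(2,2):0 a9@(2,4):0 a10@(1,3):0 a11@(1,2):0
t=3: a0@(1,0):0 a1@(4,4):0 a2@(0,0):0 a3@(3,1):0 a4@(0,1):0 a5@(4,1):0 a6@(4,2):0 a7@(1,1):0 a8@(2,2):0 a9@(2,4):0 a10@(1,3):0 a11@(1,2):0
t=4: (unchanged — steady state)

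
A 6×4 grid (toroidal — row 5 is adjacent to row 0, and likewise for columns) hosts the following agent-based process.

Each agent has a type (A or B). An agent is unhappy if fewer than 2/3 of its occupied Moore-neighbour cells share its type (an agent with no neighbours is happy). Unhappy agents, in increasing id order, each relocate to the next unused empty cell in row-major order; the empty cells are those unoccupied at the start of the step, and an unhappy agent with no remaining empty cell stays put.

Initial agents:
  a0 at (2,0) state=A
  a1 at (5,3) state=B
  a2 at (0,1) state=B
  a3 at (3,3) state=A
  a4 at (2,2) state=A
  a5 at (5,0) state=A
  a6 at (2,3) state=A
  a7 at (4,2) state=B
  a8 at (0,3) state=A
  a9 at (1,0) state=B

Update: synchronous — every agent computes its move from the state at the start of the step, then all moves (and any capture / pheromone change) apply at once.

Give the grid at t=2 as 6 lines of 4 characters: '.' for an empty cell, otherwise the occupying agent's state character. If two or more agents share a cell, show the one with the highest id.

t=1: a0@(2,0):A a1@(0,0):B a2@(0,2):B a3@(3,3):A a4@(2,2):A a5@(1,1):A a6@(2,3):A a7@(1,2):B a8@(1,3):A a9@(2,1):B
t=2: a0@(2,0):A a1@(0,1):B a2@(0,3):B a3@(3,3):A a4@(2,2):A a5@(1,0):A a6@(2,3):A a7@(3,0):B a8@(3,1):A a9@(3,2):B

.B.B
A...
A.AA
BABA
....
....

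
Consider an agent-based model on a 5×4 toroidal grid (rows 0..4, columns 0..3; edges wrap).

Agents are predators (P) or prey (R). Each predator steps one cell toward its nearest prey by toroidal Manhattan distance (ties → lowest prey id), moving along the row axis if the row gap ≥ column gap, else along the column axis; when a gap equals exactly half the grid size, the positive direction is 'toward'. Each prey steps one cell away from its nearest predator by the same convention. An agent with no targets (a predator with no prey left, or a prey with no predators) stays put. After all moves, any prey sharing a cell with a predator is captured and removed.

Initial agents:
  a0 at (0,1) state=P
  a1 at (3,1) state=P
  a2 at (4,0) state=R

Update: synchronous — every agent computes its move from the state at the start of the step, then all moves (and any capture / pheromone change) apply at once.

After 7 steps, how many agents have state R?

t=1: a0@(4,1):P a1@(4,1):P a2@(3,0):R
t=2: a0@(3,1):P a1@(3,1):P a2@(2,0):R
t=3: a0@(2,1):P a1@(2,1):P a2@(1,0):R
t=4: a0@(1,1):P a1@(1,1):P a2@(0,0):R
t=5: a0@(0,1):P a1@(0,1):P a2@(4,0):R
t=6: a0@(4,1):P a1@(4,1):P a2@(3,0):R
t=7: a0@(3,1):P a1@(3,1):P a2@(2,0):R

1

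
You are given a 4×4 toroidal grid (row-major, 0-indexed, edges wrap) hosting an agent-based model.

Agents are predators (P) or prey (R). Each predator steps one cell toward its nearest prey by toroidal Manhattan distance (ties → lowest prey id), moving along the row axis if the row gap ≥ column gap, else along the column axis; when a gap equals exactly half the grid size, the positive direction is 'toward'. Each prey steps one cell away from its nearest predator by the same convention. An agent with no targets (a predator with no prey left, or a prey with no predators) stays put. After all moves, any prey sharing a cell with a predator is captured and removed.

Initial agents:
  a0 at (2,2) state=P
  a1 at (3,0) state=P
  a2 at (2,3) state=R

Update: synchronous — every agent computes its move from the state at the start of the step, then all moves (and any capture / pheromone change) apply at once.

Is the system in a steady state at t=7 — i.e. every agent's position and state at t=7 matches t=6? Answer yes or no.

yes

t=1: a0@(2,3):P a1@(2,0):P
t=2: (unchanged — steady state)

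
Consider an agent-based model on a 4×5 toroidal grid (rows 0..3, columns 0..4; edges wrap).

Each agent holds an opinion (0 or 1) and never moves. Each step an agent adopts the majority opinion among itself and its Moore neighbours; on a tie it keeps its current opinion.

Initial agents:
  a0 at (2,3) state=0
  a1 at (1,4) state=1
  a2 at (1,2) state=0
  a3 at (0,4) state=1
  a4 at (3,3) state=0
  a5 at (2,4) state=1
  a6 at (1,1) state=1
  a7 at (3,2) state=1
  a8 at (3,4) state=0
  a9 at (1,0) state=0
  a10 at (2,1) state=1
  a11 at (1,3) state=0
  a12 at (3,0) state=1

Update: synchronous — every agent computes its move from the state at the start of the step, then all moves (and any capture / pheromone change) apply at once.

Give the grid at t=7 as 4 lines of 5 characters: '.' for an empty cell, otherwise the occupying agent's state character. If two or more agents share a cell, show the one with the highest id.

....0
11000
.1.00
0.100

t=1: a0@(2,3):0 a1@(1,4):1 a2@(1,2):0 a3@(0,4):0 a4@(3,3):0 a5@(2,4):0 a6@(1,1):1 a7@(3,2):1 a8@(3,4):0 a9@(1,0):1 a10@(2,1):1 a11@(1,3):0 a12@(3,0):1
t=2: a0@(2,3):0 a1@(1,4):0 a2@(1,2):0 a3@(0,4):0 a4@(3,3):0 a5@(2,4):0 a6@(1,1):1 a7@(3,2):1 a8@(3,4):0 a9@(1,0):1 a10@(2,1):1 a11@(1,3):0 a12@(3,0):0
t=3: (unchanged — steady state)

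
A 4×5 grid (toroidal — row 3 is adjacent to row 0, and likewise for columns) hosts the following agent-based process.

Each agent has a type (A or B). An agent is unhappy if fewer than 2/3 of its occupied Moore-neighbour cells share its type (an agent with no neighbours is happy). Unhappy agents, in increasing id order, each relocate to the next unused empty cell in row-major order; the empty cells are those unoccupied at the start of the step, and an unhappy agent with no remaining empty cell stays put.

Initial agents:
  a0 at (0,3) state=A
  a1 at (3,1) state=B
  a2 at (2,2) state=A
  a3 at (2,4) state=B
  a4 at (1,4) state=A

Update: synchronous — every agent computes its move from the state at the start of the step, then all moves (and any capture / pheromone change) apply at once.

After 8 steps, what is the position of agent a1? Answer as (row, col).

t=1: a0@(0,3):A a1@(0,0):B a2@(0,1):A a3@(0,2):B a4@(0,4):A
t=2: a0@(1,0):A a1@(1,1):B a2@(1,2):A a3@(1,3):B a4@(1,4):A
t=3: a0@(0,0):A a1@(0,1):B a2@(0,2):A a3@(0,3):B a4@(0,4):A
t=4: a0@(1,0):A a1@(1,1):B a2@(1,2):A a3@(1,3):B a4@(1,4):A
t=5: a0@(0,0):A a1@(0,1):B a2@(0,2):A a3@(0,3):B a4@(0,4):A
t=6: a0@(1,0):A a1@(1,1):B a2@(1,2):A a3@(1,3):B a4@(1,4):A
t=7: a0@(0,0):A a1@(0,1):B a2@(0,2):A a3@(0,3):B a4@(0,4):A
t=8: a0@(1,0):A a1@(1,1):B a2@(1,2):A a3@(1,3):B a4@(1,4):A

(1, 1)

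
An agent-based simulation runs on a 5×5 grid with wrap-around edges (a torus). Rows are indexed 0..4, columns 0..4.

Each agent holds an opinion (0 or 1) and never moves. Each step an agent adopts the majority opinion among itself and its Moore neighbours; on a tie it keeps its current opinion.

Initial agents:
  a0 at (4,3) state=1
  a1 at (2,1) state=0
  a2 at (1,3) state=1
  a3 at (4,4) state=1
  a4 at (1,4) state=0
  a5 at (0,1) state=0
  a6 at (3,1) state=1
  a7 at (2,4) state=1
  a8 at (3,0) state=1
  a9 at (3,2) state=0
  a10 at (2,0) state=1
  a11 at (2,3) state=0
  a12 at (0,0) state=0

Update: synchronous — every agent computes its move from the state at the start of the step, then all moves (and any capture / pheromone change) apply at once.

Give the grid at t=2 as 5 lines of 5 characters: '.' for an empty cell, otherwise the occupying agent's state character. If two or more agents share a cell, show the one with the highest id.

t=1: a0@(4,3):1 a1@(2,1):1 a2@(1,3):1 a3@(4,4):1 a4@(1,4):0 a5@(0,1):0 a6@(3,1):1 a7@(2,4):1 a8@(3,0):1 a9@(3,2):0 a10@(2,0):1 a11@(2,3):0 a12@(0,0):0
t=2: a0@(4,3):1 a1@(2,1):1 a2@(1,3):1 a3@(4,4):1 a4@(1,4):0 a5@(0,1):0 a6@(3,1):1 a7@(2,4):1 a8@(3,0):1 a9@(3,2):1 a10@(2,0):1 a11@(2,3):0 a12@(0,0):0

00...
...10
11.01
111..
...11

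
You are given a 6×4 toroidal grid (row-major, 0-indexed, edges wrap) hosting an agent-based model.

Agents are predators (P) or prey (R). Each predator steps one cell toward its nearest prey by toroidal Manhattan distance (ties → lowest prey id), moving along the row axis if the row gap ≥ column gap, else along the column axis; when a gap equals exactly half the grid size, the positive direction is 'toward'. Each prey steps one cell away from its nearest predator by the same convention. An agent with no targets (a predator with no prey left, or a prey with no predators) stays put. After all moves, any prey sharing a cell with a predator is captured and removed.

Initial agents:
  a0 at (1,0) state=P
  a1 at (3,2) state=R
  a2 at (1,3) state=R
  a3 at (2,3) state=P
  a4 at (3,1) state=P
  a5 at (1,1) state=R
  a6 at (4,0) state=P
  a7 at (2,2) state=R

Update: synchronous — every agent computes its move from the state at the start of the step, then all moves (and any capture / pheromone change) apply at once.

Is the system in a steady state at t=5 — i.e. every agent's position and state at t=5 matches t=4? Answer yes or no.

no

t=1: a0@(1,3):P a1@(3,3):R a2@(1,2):R a3@(1,3):P a4@(3,2):P a5@(1,2):R a6@(4,1):P a7@(2,1):R
t=2: a0@(1,2):P a1@(3,0):R a2@(1,1):R a3@(1,2):P a4@(3,3):P a5@(1,1):R a6@(3,1):P a7@(1,1):R
t=3: a0@(1,1):P a1@(3,1):R a2@(1,0):R a3@(1,1):P a4@(3,0):P a5@(1,0):R a6@(3,0):P a7@(1,0):R
t=4: a0@(1,0):P a1@(3,2):R a2@(1,3):R a3@(1,0):P a4@(3,1):P a5@(1,3):R a6@(3,1):P a7@(1,3):R
t=5: a0@(1,3):P a1@(3,3):R a2@(1,2):R a3@(1,3):P a4@(3,2):P a5@(1,2):R a6@(3,2):P a7@(1,2):R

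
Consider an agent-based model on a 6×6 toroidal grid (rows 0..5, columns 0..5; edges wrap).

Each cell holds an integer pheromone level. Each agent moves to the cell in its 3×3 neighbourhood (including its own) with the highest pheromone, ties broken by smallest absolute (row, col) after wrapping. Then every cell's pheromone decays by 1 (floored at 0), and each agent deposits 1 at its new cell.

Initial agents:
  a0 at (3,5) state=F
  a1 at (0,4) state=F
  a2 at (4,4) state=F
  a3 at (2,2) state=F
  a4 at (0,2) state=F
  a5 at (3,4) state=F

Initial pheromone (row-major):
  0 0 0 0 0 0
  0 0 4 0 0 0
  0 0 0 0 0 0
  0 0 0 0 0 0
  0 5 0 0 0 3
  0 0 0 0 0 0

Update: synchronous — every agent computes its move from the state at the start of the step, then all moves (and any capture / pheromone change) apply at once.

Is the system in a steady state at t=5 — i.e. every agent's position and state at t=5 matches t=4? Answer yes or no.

t=1: a0@(4,5) a1@(0,3) a2@(4,5) a3@(1,2) a4@(1,2) a5@(4,5) | pheromone: 0 0 0 1 0 0 / 0 0 5 0 0 0 / 0 0 0 0 0 0 / 0 0 0 0 0 0 / 0 4 0 0 0 5 / 0 0 0 0 0 0
t=2: a0@(4,5) a1@(1,2) a2@(4,5) a3@(1,2) a4@(1,2) a5@(4,5) | pheromone: 0 0 0 0 0 0 / 0 0 7 0 0 0 / 0 0 0 0 0 0 / 0 0 0 0 0 0 / 0 3 0 0 0 7 / 0 0 0 0 0 0
t=3: a0@(4,5) a1@(1,2) a2@(4,5) a3@(1,2) a4@(1,2) a5@(4,5) | pheromone: 0 0 0 0 0 0 / 0 0 9 0 0 0 / 0 0 0 0 0 0 / 0 0 0 0 0 0 / 0 2 0 0 0 9 / 0 0 0 0 0 0
t=4: a0@(4,5) a1@(1,2) a2@(4,5) a3@(1,2) a4@(1,2) a5@(4,5) | pheromone: 0 0 0 0 0 0 / 0 0 11 0 0 0 / 0 0 0 0 0 0 / 0 0 0 0 0 0 / 0 1 0 0 0 11 / 0 0 0 0 0 0
t=5: a0@(4,5) a1@(1,2) a2@(4,5) a3@(1,2) a4@(1,2) a5@(4,5) | pheromone: 0 0 0 0 0 0 / 0 0 13 0 0 0 / 0 0 0 0 0 0 / 0 0 0 0 0 0 / 0 0 0 0 0 13 / 0 0 0 0 0 0

yes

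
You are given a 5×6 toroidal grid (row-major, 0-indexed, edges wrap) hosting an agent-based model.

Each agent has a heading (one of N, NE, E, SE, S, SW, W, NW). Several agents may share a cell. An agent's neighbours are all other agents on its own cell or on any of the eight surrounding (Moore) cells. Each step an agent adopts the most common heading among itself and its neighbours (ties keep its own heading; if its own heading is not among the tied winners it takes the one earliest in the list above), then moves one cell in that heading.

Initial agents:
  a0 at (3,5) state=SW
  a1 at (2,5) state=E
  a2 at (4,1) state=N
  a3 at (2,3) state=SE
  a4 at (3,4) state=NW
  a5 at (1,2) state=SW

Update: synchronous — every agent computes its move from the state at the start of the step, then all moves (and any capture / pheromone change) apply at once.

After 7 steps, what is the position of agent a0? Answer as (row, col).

t=1: a0@(4,4):SW a1@(2,0):E a2@(3,1):N a3@(3,4):SE a4@(2,3):NW a5@(2,1):SW
t=2: a0@(0,3):SW a1@(2,1):E a2@(2,1):N a3@(4,5):SE a4@(1,2):NW a5@(3,0):SW
t=3: a0@(1,2):SW a1@(2,2):E a2@(1,1):N a3@(0,0):SE a4@(0,1):NW a5@(4,5):SW
t=4: a0@(2,1):SW a1@(2,3):E a2@(0,1):N a3@(1,1):SE a4@(4,0):NW a5@(0,4):SW
t=5: a0@(3,0):SW a1@(2,4):E a2@(4,1):N a3@(2,2):SE a4@(3,5):NW a5@(1,3):SW
t=6: a0@(4,5):SW a1@(2,5):E a2@(3,1):N a3@(3,3):SE a4@(2,4):NW a5@(2,2):SW
t=7: a0@(0,4):SW a1@(2,0):E a2@(2,1):N a3@(4,4):SE a4@(1,3):NW a5@(3,1):SW

(0, 4)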